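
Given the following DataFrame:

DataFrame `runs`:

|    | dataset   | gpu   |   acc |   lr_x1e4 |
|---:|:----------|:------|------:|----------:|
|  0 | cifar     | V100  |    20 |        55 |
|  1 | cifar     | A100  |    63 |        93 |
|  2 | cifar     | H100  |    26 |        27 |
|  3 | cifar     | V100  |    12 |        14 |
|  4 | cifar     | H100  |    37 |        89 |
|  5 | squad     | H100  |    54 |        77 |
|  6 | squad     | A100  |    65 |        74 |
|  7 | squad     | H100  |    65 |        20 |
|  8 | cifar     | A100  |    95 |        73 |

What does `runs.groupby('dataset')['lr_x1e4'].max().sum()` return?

170

group by dataset, max of lr_x1e4:
dataset
cifar    93
squad    77
Name: lr_x1e4, dtype: int64
Then the sum of the resulting series: 170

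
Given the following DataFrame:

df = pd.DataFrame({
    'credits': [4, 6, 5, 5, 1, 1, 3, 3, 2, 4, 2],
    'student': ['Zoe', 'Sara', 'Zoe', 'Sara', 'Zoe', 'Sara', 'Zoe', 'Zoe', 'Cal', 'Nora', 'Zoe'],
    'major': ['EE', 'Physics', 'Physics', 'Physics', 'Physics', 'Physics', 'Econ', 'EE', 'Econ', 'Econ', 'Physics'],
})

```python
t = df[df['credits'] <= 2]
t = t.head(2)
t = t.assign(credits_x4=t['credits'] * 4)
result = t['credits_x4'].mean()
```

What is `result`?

filter rows where credits <= 2:
    credits student    major
4         1     Zoe  Physics
5         1    Sara  Physics
8         2     Cal     Econ
10        2     Zoe  Physics
take first 2 rows:
   credits student    major
4        1     Zoe  Physics
5        1    Sara  Physics
add column credits_x4 = t['credits'] * 4:
   credits student    major  credits_x4
4        1     Zoe  Physics           4
5        1    Sara  Physics           4

4.0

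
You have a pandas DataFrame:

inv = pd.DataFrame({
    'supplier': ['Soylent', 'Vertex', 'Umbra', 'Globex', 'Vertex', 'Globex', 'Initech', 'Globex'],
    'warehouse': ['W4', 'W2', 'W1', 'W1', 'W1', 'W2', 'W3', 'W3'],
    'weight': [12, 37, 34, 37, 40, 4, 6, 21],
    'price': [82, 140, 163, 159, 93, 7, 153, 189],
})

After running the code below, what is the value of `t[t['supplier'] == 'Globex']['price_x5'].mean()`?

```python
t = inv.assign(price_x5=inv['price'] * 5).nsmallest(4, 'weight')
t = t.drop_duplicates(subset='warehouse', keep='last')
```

add column price_x5 = inv['price'] * 5:
  supplier warehouse  weight  price  price_x5
0  Soylent        W4      12     82       410
1   Vertex        W2      37    140       700
2    Umbra        W1      34    163       815
3   Globex        W1      37    159       795
4   Vertex        W1      40     93       465
5   Globex        W2       4      7        35
6  Initech        W3       6    153       765
7   Globex        W3      21    189       945
take 4 rows with smallest weight:
  supplier warehouse  weight  price  price_x5
5   Globex        W2       4      7        35
6  Initech        W3       6    153       765
0  Soylent        W4      12     82       410
7   Globex        W3      21    189       945
drop duplicate warehouse (keep=last):
  supplier warehouse  weight  price  price_x5
5   Globex        W2       4      7        35
0  Soylent        W4      12     82       410
7   Globex        W3      21    189       945
filter rows where supplier == 'Globex':
  supplier warehouse  weight  price  price_x5
5   Globex        W2       4      7        35
7   Globex        W3      21    189       945

490.0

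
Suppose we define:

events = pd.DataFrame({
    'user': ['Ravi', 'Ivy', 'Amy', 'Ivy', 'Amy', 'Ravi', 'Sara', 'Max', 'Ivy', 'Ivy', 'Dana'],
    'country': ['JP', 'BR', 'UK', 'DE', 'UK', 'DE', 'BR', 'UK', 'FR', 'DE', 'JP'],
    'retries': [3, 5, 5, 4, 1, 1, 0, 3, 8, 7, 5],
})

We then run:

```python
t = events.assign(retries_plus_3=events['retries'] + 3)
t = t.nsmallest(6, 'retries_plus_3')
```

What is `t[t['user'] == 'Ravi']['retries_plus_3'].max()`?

add column retries_plus_3 = events['retries'] + 3:
    user country  retries  retries_plus_3
0   Ravi      JP        3               6
1    Ivy      BR        5               8
2    Amy      UK        5               8
3    Ivy      DE        4               7
4    Amy      UK        1               4
5   Ravi      DE        1               4
6   Sara      BR        0               3
7    Max      UK        3               6
8    Ivy      FR        8              11
9    Ivy      DE        7              10
10  Dana      JP        5               8
take 6 rows with smallest retries_plus_3:
   user country  retries  retries_plus_3
6  Sara      BR        0               3
4   Amy      UK        1               4
5  Ravi      DE        1               4
0  Ravi      JP        3               6
7   Max      UK        3               6
3   Ivy      DE        4               7
filter rows where user == 'Ravi':
   user country  retries  retries_plus_3
5  Ravi      DE        1               4
0  Ravi      JP        3               6
So max() = 6.

6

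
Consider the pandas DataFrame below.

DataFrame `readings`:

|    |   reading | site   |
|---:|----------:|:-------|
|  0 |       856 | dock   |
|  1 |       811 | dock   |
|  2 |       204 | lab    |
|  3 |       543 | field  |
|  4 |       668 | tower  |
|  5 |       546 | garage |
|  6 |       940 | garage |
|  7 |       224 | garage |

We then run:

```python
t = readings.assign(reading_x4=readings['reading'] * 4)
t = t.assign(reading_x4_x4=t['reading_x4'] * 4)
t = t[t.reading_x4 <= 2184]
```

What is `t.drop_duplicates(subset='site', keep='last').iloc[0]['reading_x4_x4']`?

3264

add column reading_x4 = readings['reading'] * 4:
   reading    site  reading_x4
0      856    dock        3424
1      811    dock        3244
2      204     lab         816
3      543   field        2172
4      668   tower        2672
5      546  garage        2184
6      940  garage        3760
7      224  garage         896
add column reading_x4_x4 = t['reading_x4'] * 4:
   reading    site  reading_x4  reading_x4_x4
0      856    dock        3424          13696
1      811    dock        3244          12976
2      204     lab         816           3264
3      543   field        2172           8688
4      668   tower        2672          10688
5      546  garage        2184           8736
6      940  garage        3760          15040
7      224  garage         896           3584
filter rows where reading_x4 <= 2184:
   reading    site  reading_x4  reading_x4_x4
2      204     lab         816           3264
3      543   field        2172           8688
5      546  garage        2184           8736
7      224  garage         896           3584
drop duplicate site (keep=last):
   reading    site  reading_x4  reading_x4_x4
2      204     lab         816           3264
3      543   field        2172           8688
7      224  garage         896           3584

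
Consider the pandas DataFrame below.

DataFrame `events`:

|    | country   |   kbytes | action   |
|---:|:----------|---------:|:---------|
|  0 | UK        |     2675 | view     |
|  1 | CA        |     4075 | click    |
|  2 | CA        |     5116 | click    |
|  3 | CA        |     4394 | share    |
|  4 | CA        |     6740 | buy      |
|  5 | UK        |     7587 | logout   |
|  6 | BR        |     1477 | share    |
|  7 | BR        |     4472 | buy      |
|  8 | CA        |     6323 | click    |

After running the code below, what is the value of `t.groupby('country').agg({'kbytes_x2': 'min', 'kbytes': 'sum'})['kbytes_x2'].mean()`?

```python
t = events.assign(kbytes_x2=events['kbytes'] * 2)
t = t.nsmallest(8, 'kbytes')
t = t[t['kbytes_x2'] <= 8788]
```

5484.66666667

add column kbytes_x2 = events['kbytes'] * 2:
  country  kbytes  action  kbytes_x2
0      UK    2675    view       5350
1      CA    4075   click       8150
2      CA    5116   click      10232
3      CA    4394   share       8788
4      CA    6740     buy      13480
5      UK    7587  logout      15174
6      BR    1477   share       2954
7      BR    4472     buy       8944
8      CA    6323   click      12646
take 8 rows with smallest kbytes:
  country  kbytes action  kbytes_x2
6      BR    1477  share       2954
0      UK    2675   view       5350
1      CA    4075  click       8150
3      CA    4394  share       8788
7      BR    4472    buy       8944
2      CA    5116  click      10232
8      CA    6323  click      12646
4      CA    6740    buy      13480
filter rows where kbytes_x2 <= 8788:
  country  kbytes action  kbytes_x2
6      BR    1477  share       2954
0      UK    2675   view       5350
1      CA    4075  click       8150
3      CA    4394  share       8788
group by country: min(kbytes_x2), sum(kbytes):
         kbytes_x2  kbytes
country                   
BR            2954    1477
CA            8150    8469
UK            5350    2675
mean of column 'kbytes_x2' → 5484.66666667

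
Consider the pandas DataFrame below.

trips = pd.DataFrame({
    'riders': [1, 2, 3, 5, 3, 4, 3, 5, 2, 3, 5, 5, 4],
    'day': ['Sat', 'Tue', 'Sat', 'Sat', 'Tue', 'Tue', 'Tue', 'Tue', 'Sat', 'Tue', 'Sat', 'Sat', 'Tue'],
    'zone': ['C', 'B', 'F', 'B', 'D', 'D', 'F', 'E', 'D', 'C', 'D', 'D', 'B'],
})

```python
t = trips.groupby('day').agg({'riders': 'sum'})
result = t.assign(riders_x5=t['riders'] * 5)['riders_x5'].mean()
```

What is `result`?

group by day, sum of riders:
     riders
day        
Sat      21
Tue      24
add column riders_x5 = t['riders'] * 5:
     riders  riders_x5
day                   
Sat      21        105
Tue      24        120
So mean() = 112.5.

112.5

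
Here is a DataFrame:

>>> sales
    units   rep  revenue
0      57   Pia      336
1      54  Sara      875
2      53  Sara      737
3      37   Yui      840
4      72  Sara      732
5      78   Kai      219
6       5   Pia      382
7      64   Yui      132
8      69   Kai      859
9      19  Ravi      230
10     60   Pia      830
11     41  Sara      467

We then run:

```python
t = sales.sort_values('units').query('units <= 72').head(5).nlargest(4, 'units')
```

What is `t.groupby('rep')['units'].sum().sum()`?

150

sort by units:
    units   rep  revenue
6       5   Pia      382
9      19  Ravi      230
3      37   Yui      840
11     41  Sara      467
2      53  Sara      737
1      54  Sara      875
0      57   Pia      336
10     60   Pia      830
7      64   Yui      132
8      69   Kai      859
4      72  Sara      732
5      78   Kai      219
filter rows where units <= 72:
    units   rep  revenue
6       5   Pia      382
9      19  Ravi      230
3      37   Yui      840
11     41  Sara      467
2      53  Sara      737
1      54  Sara      875
0      57   Pia      336
10     60   Pia      830
7      64   Yui      132
8      69   Kai      859
4      72  Sara      732
take first 5 rows:
    units   rep  revenue
6       5   Pia      382
9      19  Ravi      230
3      37   Yui      840
11     41  Sara      467
2      53  Sara      737
take 4 rows with largest units:
    units   rep  revenue
2      53  Sara      737
11     41  Sara      467
3      37   Yui      840
9      19  Ravi      230
group by rep, sum of units:
rep
Ravi    19
Sara    94
Yui     37
Name: units, dtype: int64
Finally, sum of the resulting series = 150.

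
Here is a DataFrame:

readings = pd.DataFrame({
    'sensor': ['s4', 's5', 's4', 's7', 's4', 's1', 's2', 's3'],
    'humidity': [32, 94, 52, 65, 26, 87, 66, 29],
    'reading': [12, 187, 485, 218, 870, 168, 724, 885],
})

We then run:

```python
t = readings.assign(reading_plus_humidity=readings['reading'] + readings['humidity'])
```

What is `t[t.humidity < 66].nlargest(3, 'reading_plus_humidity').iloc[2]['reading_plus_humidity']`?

add column reading_plus_humidity = readings['reading'] + readings['humidity']:
  sensor  humidity  reading  reading_plus_humidity
0     s4        32       12                     44
1     s5        94      187                    281
2     s4        52      485                    537
3     s7        65      218                    283
4     s4        26      870                    896
5     s1        87      168                    255
6     s2        66      724                    790
7     s3        29      885                    914
filter rows where humidity < 66:
  sensor  humidity  reading  reading_plus_humidity
0     s4        32       12                     44
2     s4        52      485                    537
3     s7        65      218                    283
4     s4        26      870                    896
7     s3        29      885                    914
take 3 rows with largest reading_plus_humidity:
  sensor  humidity  reading  reading_plus_humidity
7     s3        29      885                    914
4     s4        26      870                    896
2     s4        52      485                    537
So iloc[2]['reading_plus_humidity'] = 537.

537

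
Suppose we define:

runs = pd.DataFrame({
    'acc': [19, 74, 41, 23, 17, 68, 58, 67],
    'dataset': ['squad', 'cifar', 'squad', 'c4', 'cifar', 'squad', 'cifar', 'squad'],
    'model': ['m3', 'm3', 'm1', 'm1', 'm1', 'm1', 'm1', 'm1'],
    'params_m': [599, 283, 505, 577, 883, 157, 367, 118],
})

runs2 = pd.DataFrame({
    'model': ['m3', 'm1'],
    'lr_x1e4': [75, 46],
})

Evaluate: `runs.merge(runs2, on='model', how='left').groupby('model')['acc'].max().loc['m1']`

68

merge on 'model' (how='left') → 8 rows:
   acc dataset model  params_m  lr_x1e4
0   19   squad    m3       599       75
1   74   cifar    m3       283       75
2   41   squad    m1       505       46
3   23      c4    m1       577       46
4   17   cifar    m1       883       46
5   68   squad    m1       157       46
6   58   cifar    m1       367       46
7   67   squad    m1       118       46
group by model, max of acc:
model
m1    68
m3    74
Name: acc, dtype: int64
So loc['m1'] = 68.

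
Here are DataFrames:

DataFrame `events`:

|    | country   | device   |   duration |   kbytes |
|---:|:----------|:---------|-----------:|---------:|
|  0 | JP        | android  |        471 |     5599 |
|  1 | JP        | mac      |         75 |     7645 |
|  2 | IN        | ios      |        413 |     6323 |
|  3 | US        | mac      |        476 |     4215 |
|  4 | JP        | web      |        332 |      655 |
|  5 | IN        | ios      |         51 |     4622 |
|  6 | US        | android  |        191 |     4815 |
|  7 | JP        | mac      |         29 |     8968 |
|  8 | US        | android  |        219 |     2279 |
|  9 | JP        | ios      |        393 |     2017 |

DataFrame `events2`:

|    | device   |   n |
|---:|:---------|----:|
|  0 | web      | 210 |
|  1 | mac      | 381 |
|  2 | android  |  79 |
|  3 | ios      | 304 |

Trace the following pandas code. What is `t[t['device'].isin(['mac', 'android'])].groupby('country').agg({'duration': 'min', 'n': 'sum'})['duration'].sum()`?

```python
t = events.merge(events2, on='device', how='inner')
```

220

merge on 'device' (how='inner') → 10 rows:
  country   device  duration  kbytes    n
0      JP  android       471    5599   79
1      JP      mac        75    7645  381
2      IN      ios       413    6323  304
3      US      mac       476    4215  381
4      JP      web       332     655  210
5      IN      ios        51    4622  304
6      US  android       191    4815   79
7      JP      mac        29    8968  381
8      US  android       219    2279   79
9      JP      ios       393    2017  304
filter rows where device in ['mac', 'android']:
  country   device  duration  kbytes    n
0      JP  android       471    5599   79
1      JP      mac        75    7645  381
3      US      mac       476    4215  381
6      US  android       191    4815   79
7      JP      mac        29    8968  381
8      US  android       219    2279   79
group by country: min(duration), sum(n):
         duration    n
country               
JP             29  841
US            191  539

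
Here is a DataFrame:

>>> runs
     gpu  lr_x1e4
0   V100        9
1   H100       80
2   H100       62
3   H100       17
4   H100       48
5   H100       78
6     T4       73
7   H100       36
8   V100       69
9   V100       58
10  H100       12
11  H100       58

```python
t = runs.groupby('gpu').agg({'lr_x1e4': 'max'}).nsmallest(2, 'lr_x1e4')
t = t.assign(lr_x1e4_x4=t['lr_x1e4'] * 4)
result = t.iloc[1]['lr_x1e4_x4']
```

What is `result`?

group by gpu, max of lr_x1e4:
      lr_x1e4
gpu          
H100       80
T4         73
V100       69
take 2 rows with smallest lr_x1e4:
      lr_x1e4
gpu          
V100       69
T4         73
add column lr_x1e4_x4 = t['lr_x1e4'] * 4:
      lr_x1e4  lr_x1e4_x4
gpu                      
V100       69         276
T4         73         292
So iloc[1]['lr_x1e4_x4'] = 292.

292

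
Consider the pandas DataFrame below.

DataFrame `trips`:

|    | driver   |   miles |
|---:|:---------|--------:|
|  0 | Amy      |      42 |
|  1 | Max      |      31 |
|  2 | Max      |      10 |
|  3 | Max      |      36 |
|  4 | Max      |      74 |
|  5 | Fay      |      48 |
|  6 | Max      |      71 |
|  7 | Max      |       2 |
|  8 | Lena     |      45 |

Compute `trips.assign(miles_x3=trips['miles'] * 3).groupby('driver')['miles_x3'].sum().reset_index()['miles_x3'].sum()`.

1077

add column miles_x3 = trips['miles'] * 3:
  driver  miles  miles_x3
0    Amy     42       126
1    Max     31        93
2    Max     10        30
3    Max     36       108
4    Max     74       222
5    Fay     48       144
6    Max     71       213
7    Max      2         6
8   Lena     45       135
group by driver, sum of miles_x3:
driver
Amy     126
Fay     144
Lena    135
Max     672
Name: miles_x3, dtype: int64
reset_index():
  driver  miles_x3
0    Amy       126
1    Fay       144
2   Lena       135
3    Max       672
Then the sum of column 'miles_x3': 1077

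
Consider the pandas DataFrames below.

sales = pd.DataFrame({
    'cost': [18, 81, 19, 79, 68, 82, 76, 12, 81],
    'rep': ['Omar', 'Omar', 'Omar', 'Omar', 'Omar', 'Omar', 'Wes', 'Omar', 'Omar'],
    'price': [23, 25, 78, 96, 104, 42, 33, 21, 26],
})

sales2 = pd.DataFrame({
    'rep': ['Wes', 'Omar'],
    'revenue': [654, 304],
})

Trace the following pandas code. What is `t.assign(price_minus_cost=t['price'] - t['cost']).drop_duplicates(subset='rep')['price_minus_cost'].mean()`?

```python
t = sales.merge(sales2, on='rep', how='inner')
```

merge on 'rep' (how='inner') → 9 rows:
   cost   rep  price  revenue
0    18  Omar     23      304
1    81  Omar     25      304
2    19  Omar     78      304
3    79  Omar     96      304
4    68  Omar    104      304
5    82  Omar     42      304
6    76   Wes     33      654
7    12  Omar     21      304
8    81  Omar     26      304
add column price_minus_cost = t['price'] - t['cost']:
   cost   rep  price  revenue  price_minus_cost
0    18  Omar     23      304                 5
1    81  Omar     25      304               -56
2    19  Omar     78      304                59
3    79  Omar     96      304                17
4    68  Omar    104      304                36
5    82  Omar     42      304               -40
6    76   Wes     33      654               -43
7    12  Omar     21      304                 9
8    81  Omar     26      304               -55
drop duplicate rep (keep=first):
   cost   rep  price  revenue  price_minus_cost
0    18  Omar     23      304                 5
6    76   Wes     33      654               -43
Reading off the mean of column 'price_minus_cost', we get -19.0.

-19.0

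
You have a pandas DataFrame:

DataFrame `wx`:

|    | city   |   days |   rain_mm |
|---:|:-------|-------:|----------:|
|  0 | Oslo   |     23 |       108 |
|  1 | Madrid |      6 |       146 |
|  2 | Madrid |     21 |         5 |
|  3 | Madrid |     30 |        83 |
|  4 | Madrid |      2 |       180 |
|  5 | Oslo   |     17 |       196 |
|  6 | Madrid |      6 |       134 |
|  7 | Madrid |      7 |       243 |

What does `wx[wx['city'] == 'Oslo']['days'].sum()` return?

40

filter rows where city == 'Oslo':
   city  days  rain_mm
0  Oslo    23      108
5  Oslo    17      196
Reading off the sum of column 'days', we get 40.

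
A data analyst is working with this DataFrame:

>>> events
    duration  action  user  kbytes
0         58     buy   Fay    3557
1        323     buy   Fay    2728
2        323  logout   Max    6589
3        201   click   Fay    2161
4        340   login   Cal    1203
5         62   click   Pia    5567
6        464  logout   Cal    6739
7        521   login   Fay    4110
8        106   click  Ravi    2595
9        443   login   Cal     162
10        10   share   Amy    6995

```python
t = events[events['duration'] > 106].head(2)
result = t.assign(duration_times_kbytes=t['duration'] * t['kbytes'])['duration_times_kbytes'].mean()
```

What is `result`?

1504695.5

filter rows where duration > 106:
   duration  action user  kbytes
1       323     buy  Fay    2728
2       323  logout  Max    6589
3       201   click  Fay    2161
4       340   login  Cal    1203
6       464  logout  Cal    6739
7       521   login  Fay    4110
9       443   login  Cal     162
take first 2 rows:
   duration  action user  kbytes
1       323     buy  Fay    2728
2       323  logout  Max    6589
add column duration_times_kbytes = t['duration'] * t['kbytes']:
   duration  action user  kbytes  duration_times_kbytes
1       323     buy  Fay    2728                 881144
2       323  logout  Max    6589                2128247
Hence 1504695.5.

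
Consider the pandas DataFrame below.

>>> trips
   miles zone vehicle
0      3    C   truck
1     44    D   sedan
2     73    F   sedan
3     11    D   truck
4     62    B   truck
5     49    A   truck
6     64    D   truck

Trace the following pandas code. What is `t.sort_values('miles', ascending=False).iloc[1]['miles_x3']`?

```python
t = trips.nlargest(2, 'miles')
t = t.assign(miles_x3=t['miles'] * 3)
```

take 2 rows with largest miles:
   miles zone vehicle
2     73    F   sedan
6     64    D   truck
add column miles_x3 = t['miles'] * 3:
   miles zone vehicle  miles_x3
2     73    F   sedan       219
6     64    D   truck       192
sort by miles descending:
   miles zone vehicle  miles_x3
2     73    F   sedan       219
6     64    D   truck       192

192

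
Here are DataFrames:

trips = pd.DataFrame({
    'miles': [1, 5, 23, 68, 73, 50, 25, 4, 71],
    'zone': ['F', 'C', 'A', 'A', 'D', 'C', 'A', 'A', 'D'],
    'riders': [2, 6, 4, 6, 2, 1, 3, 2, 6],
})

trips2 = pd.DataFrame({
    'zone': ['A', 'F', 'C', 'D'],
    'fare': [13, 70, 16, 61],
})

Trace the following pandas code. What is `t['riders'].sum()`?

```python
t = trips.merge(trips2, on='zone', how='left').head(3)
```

12

merge on 'zone' (how='left') → 9 rows:
   miles zone  riders  fare
0      1    F       2    70
1      5    C       6    16
2     23    A       4    13
3     68    A       6    13
4     73    D       2    61
5     50    C       1    16
6     25    A       3    13
7      4    A       2    13
8     71    D       6    61
take first 3 rows:
   miles zone  riders  fare
0      1    F       2    70
1      5    C       6    16
2     23    A       4    13
sum of column 'riders' → 12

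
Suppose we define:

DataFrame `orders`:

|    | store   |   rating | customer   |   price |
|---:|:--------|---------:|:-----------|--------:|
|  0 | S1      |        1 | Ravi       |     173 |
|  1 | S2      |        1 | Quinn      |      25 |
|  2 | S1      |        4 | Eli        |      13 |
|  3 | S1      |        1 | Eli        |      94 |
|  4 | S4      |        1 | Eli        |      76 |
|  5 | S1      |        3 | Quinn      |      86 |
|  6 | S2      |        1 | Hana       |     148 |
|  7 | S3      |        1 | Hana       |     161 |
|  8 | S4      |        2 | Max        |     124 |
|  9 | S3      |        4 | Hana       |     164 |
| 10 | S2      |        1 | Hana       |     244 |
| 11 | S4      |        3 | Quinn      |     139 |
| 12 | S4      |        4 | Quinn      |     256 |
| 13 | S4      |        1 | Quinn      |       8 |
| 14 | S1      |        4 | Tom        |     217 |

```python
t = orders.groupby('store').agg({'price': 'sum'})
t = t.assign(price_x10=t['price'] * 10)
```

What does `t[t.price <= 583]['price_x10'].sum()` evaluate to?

13250

group by store, sum of price:
       price
store       
S1       583
S2       417
S3       325
S4       603
add column price_x10 = t['price'] * 10:
       price  price_x10
store                  
S1       583       5830
S2       417       4170
S3       325       3250
S4       603       6030
filter rows where price <= 583:
       price  price_x10
store                  
S1       583       5830
S2       417       4170
S3       325       3250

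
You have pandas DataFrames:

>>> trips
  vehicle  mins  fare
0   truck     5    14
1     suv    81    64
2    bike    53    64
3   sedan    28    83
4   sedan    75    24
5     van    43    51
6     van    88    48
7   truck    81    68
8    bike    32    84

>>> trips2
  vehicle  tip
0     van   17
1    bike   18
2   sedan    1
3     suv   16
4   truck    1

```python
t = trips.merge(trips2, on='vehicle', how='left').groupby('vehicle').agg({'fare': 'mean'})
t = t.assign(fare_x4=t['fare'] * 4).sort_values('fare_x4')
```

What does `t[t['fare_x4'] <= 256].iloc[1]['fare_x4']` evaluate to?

198.0

merge on 'vehicle' (how='left') → 9 rows:
  vehicle  mins  fare  tip
0   truck     5    14    1
1     suv    81    64   16
2    bike    53    64   18
3   sedan    28    83    1
4   sedan    75    24    1
5     van    43    51   17
6     van    88    48   17
7   truck    81    68    1
8    bike    32    84   18
group by vehicle, mean of fare:
         fare
vehicle      
bike     74.0
sedan    53.5
suv      64.0
truck    41.0
van      49.5
add column fare_x4 = t['fare'] * 4:
         fare  fare_x4
vehicle               
bike     74.0    296.0
sedan    53.5    214.0
suv      64.0    256.0
truck    41.0    164.0
van      49.5    198.0
sort by fare_x4:
         fare  fare_x4
vehicle               
truck    41.0    164.0
van      49.5    198.0
sedan    53.5    214.0
suv      64.0    256.0
bike     74.0    296.0
filter rows where fare_x4 <= 256:
         fare  fare_x4
vehicle               
truck    41.0    164.0
van      49.5    198.0
sedan    53.5    214.0
suv      64.0    256.0
Hence 198.0.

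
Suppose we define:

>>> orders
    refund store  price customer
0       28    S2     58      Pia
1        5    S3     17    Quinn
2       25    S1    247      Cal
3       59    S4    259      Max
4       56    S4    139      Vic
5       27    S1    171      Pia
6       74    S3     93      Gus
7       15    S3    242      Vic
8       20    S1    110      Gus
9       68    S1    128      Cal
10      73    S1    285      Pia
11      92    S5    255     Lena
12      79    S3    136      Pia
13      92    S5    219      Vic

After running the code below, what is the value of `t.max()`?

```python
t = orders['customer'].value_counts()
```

value_counts of customer:
customer
Pia      4
Vic      3
Cal      2
Gus      2
Quinn    1
Max      1
Lena     1
Name: count, dtype: int64
Reading off the max of the resulting series, we get 4.

4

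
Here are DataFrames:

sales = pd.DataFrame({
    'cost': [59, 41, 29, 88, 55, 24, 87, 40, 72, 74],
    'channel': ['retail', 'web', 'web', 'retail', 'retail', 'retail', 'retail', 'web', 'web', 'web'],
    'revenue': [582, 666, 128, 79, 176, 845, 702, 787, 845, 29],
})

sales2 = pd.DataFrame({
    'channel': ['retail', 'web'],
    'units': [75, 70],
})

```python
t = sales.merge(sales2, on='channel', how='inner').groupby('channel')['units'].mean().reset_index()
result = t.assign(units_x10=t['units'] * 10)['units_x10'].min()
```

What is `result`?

merge on 'channel' (how='inner') → 10 rows:
   cost channel  revenue  units
0    59  retail      582     75
1    41     web      666     70
2    29     web      128     70
3    88  retail       79     75
4    55  retail      176     75
5    24  retail      845     75
6    87  retail      702     75
7    40     web      787     70
8    72     web      845     70
9    74     web       29     70
group by channel, mean of units:
channel
retail    75.0
web       70.0
Name: units, dtype: float64
reset_index():
  channel  units
0  retail   75.0
1     web   70.0
add column units_x10 = t['units'] * 10:
  channel  units  units_x10
0  retail   75.0      750.0
1     web   70.0      700.0
Taking the min of column 'units_x10' gives 700.0.

700.0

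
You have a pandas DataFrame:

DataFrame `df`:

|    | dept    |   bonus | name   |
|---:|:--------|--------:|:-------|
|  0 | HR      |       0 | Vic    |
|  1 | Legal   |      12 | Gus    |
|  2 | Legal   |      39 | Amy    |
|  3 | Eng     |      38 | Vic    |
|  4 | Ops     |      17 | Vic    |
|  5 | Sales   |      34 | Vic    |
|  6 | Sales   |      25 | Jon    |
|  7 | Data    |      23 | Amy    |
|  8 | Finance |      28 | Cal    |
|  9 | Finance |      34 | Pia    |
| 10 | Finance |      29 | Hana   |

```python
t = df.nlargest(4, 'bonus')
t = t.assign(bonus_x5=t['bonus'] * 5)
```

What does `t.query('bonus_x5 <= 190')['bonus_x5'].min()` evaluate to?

170

take 4 rows with largest bonus:
      dept  bonus name
2    Legal     39  Amy
3      Eng     38  Vic
5    Sales     34  Vic
9  Finance     34  Pia
add column bonus_x5 = t['bonus'] * 5:
      dept  bonus name  bonus_x5
2    Legal     39  Amy       195
3      Eng     38  Vic       190
5    Sales     34  Vic       170
9  Finance     34  Pia       170
filter rows where bonus_x5 <= 190:
      dept  bonus name  bonus_x5
3      Eng     38  Vic       190
5    Sales     34  Vic       170
9  Finance     34  Pia       170
min of column 'bonus_x5' → 170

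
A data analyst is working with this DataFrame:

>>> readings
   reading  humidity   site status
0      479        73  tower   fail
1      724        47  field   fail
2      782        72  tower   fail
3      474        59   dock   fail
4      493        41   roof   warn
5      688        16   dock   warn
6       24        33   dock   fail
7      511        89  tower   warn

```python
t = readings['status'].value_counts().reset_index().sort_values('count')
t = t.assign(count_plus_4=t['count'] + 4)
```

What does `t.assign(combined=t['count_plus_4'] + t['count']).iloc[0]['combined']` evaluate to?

value_counts of status:
status
fail    5
warn    3
Name: count, dtype: int64
reset_index():
  status  count
0   fail      5
1   warn      3
sort by count:
  status  count
1   warn      3
0   fail      5
add column count_plus_4 = t['count'] + 4:
  status  count  count_plus_4
1   warn      3             7
0   fail      5             9
add column combined = t['count_plus_4'] + t['count']:
  status  count  count_plus_4  combined
1   warn      3             7        10
0   fail      5             9        14
Hence 10.

10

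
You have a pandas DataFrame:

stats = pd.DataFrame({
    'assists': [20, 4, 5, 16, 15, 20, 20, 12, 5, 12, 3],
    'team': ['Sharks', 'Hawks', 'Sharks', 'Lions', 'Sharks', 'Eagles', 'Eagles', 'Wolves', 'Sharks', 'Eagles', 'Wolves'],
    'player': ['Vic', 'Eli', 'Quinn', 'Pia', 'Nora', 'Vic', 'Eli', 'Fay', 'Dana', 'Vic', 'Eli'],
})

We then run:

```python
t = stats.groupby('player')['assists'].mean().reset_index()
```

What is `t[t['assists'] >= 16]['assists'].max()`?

17.3333333333

group by player, mean of assists:
player
Dana      5.000000
Eli       9.000000
Fay      12.000000
Nora     15.000000
Pia      16.000000
Quinn     5.000000
Vic      17.333333
Name: assists, dtype: float64
reset_index():
  player    assists
0   Dana   5.000000
1    Eli   9.000000
2    Fay  12.000000
3   Nora  15.000000
4    Pia  16.000000
5  Quinn   5.000000
6    Vic  17.333333
filter rows where assists >= 16:
  player    assists
4    Pia  16.000000
6    Vic  17.333333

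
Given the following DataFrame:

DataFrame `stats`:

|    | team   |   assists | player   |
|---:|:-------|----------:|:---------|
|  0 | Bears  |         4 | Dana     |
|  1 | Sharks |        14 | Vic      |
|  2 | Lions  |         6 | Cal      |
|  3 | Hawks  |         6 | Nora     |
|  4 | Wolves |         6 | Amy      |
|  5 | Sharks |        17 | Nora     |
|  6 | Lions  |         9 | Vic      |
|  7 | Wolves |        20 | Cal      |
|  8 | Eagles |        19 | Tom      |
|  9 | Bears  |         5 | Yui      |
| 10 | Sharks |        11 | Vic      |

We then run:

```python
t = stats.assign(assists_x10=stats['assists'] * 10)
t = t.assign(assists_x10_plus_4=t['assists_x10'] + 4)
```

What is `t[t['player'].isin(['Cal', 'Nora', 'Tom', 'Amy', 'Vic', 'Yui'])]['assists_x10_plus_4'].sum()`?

1170

add column assists_x10 = stats['assists'] * 10:
      team  assists player  assists_x10
0    Bears        4   Dana           40
1   Sharks       14    Vic          140
2    Lions        6    Cal           60
3    Hawks        6   Nora           60
4   Wolves        6    Amy           60
5   Sharks       17   Nora          170
6    Lions        9    Vic           90
7   Wolves       20    Cal          200
8   Eagles       19    Tom          190
9    Bears        5    Yui           50
10  Sharks       11    Vic          110
add column assists_x10_plus_4 = t['assists_x10'] + 4:
      team  assists player  assists_x10  assists_x10_plus_4
0    Bears        4   Dana           40                  44
1   Sharks       14    Vic          140                 144
2    Lions        6    Cal           60                  64
3    Hawks        6   Nora           60                  64
4   Wolves        6    Amy           60                  64
5   Sharks       17   Nora          170                 174
6    Lions        9    Vic           90                  94
7   Wolves       20    Cal          200                 204
8   Eagles       19    Tom          190                 194
9    Bears        5    Yui           50                  54
10  Sharks       11    Vic          110                 114
filter rows where player in ['Cal', 'Nora', 'Tom', 'Amy', 'Vic', 'Yui']:
      team  assists player  assists_x10  assists_x10_plus_4
1   Sharks       14    Vic          140                 144
2    Lions        6    Cal           60                  64
3    Hawks        6   Nora           60                  64
4   Wolves        6    Amy           60                  64
5   Sharks       17   Nora          170                 174
6    Lions        9    Vic           90                  94
7   Wolves       20    Cal          200                 204
8   Eagles       19    Tom          190                 194
9    Bears        5    Yui           50                  54
10  Sharks       11    Vic          110                 114
The sum of column 'assists_x10_plus_4' is 1170.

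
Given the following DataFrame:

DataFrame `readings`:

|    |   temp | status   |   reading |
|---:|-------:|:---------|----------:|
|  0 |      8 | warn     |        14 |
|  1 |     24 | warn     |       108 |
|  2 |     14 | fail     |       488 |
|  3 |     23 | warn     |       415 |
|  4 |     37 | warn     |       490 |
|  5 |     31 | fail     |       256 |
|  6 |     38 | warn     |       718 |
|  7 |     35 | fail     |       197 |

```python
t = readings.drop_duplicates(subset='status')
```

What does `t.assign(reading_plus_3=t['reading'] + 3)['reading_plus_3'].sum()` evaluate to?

508

drop duplicate status (keep=first):
   temp status  reading
0     8   warn       14
2    14   fail      488
add column reading_plus_3 = t['reading'] + 3:
   temp status  reading  reading_plus_3
0     8   warn       14              17
2    14   fail      488             491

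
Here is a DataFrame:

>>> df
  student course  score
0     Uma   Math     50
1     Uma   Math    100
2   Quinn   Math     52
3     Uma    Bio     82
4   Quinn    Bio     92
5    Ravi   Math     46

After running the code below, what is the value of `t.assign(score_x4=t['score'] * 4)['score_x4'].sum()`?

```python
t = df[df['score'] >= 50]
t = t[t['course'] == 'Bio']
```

696

filter rows where score >= 50:
  student course  score
0     Uma   Math     50
1     Uma   Math    100
2   Quinn   Math     52
3     Uma    Bio     82
4   Quinn    Bio     92
filter rows where course == 'Bio':
  student course  score
3     Uma    Bio     82
4   Quinn    Bio     92
add column score_x4 = t['score'] * 4:
  student course  score  score_x4
3     Uma    Bio     82       328
4   Quinn    Bio     92       368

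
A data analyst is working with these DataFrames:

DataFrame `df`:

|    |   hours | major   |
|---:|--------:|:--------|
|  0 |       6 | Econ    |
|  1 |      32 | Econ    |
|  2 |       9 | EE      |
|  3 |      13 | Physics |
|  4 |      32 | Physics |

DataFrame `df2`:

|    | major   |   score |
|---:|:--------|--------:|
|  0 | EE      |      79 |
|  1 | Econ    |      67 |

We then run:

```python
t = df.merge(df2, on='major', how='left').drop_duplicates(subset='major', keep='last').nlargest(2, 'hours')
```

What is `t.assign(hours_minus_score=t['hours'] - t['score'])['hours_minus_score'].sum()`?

merge on 'major' (how='left') → 5 rows:
   hours    major  score
0      6     Econ   67.0
1     32     Econ   67.0
2      9       EE   79.0
3     13  Physics    NaN
4     32  Physics    NaN
drop duplicate major (keep=last):
   hours    major  score
1     32     Econ   67.0
2      9       EE   79.0
4     32  Physics    NaN
take 2 rows with largest hours:
   hours    major  score
1     32     Econ   67.0
4     32  Physics    NaN
add column hours_minus_score = t['hours'] - t['score']:
   hours    major  score  hours_minus_score
1     32     Econ   67.0              -35.0
4     32  Physics    NaN                NaN
Finally, sum of column 'hours_minus_score' = -35.0.

-35.0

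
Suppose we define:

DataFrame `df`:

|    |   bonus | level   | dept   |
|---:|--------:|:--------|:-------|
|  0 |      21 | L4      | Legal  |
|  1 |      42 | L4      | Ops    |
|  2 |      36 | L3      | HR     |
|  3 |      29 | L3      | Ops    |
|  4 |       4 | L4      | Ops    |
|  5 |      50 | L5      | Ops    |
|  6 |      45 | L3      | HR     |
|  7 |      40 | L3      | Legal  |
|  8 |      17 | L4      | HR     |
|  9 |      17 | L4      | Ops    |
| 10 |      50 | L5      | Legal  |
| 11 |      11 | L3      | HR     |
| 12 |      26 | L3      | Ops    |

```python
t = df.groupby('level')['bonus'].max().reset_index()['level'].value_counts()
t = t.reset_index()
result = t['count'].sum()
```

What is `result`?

3

group by level, max of bonus:
level
L3    45
L4    42
L5    50
Name: bonus, dtype: int64
reset_index():
  level  bonus
0    L3     45
1    L4     42
2    L5     50
value_counts of level:
level
L3    1
L4    1
L5    1
Name: count, dtype: int64
reset_index():
  level  count
0    L3      1
1    L4      1
2    L5      1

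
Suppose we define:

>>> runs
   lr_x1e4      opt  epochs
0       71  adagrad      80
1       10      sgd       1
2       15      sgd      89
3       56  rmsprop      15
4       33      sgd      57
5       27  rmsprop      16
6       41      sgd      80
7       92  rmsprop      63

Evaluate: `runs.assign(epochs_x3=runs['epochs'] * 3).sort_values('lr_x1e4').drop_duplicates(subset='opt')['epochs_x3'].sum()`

291

add column epochs_x3 = runs['epochs'] * 3:
   lr_x1e4      opt  epochs  epochs_x3
0       71  adagrad      80        240
1       10      sgd       1          3
2       15      sgd      89        267
3       56  rmsprop      15         45
4       33      sgd      57        171
5       27  rmsprop      16         48
6       41      sgd      80        240
7       92  rmsprop      63        189
sort by lr_x1e4:
   lr_x1e4      opt  epochs  epochs_x3
1       10      sgd       1          3
2       15      sgd      89        267
5       27  rmsprop      16         48
4       33      sgd      57        171
6       41      sgd      80        240
3       56  rmsprop      15         45
0       71  adagrad      80        240
7       92  rmsprop      63        189
drop duplicate opt (keep=first):
   lr_x1e4      opt  epochs  epochs_x3
1       10      sgd       1          3
5       27  rmsprop      16         48
0       71  adagrad      80        240
Taking the sum of column 'epochs_x3' gives 291.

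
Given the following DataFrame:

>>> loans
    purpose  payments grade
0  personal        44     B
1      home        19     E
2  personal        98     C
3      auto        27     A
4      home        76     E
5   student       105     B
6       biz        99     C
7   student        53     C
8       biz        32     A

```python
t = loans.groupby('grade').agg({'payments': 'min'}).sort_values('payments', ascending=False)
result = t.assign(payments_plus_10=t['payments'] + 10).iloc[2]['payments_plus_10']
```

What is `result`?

group by grade, min of payments:
       payments
grade          
A            27
B            44
C            53
E            19
sort by payments descending:
       payments
grade          
C            53
B            44
A            27
E            19
add column payments_plus_10 = t['payments'] + 10:
       payments  payments_plus_10
grade                            
C            53                63
B            44                54
A            27                37
E            19                29
Finally, value at position 2, column 'payments_plus_10' = 37.

37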